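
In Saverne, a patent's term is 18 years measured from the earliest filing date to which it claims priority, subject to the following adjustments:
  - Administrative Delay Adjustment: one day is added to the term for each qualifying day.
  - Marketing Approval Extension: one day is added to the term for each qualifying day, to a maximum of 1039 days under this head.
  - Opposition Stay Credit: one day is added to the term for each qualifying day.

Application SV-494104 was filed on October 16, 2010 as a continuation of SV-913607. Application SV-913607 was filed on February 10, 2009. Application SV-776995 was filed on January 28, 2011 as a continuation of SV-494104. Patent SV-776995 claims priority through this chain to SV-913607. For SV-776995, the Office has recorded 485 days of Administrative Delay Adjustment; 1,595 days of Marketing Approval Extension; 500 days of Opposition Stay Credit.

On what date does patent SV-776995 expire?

August 26, 2032

Earliest priority filing: 10 February 2009.
Base term: 10 February 2009 + 18 years → 10 February 2027.
Administrative Delay Adjustment: +485 days → 9 June 2028.
Marketing Approval Extension: 1595 days claimed exceeds the 1039-day cap, so +1039 days → 14 April 2031.
Opposition Stay Credit: +500 days → 26 August 2032.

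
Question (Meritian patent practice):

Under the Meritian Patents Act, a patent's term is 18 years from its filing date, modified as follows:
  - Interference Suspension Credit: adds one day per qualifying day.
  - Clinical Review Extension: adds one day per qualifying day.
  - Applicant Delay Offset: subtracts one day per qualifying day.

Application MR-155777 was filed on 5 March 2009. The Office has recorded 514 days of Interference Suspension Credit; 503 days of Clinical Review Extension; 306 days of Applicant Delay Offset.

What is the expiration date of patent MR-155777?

Base term: filing date + 18 years → 5 March 2027.
Interference Suspension Credit: +514 days → 31 July 2028.
Clinical Review Extension: +503 days → 16 December 2029.
Applicant Delay Offset: −306 days → 13 February 2029.

February 13, 2029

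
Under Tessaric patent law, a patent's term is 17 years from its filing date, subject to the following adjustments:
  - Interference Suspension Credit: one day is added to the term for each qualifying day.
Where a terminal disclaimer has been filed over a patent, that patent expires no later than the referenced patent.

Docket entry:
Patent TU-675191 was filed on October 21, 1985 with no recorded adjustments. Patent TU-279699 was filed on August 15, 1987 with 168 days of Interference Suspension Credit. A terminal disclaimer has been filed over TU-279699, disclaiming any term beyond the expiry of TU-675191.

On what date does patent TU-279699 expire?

2002-10-21

Natural term of TU-279699:
  Base: filing + 17 years → 15 August 2004.
  Interference Suspension Credit: +168 days → 30 January 2005.
Expiry of referenced patent TU-675191:
  Base: filing + 17 years → 21 October 2002.
Terminal disclaimer: TU-279699 expires on the earlier of 30 January 2005 and 21 October 2002.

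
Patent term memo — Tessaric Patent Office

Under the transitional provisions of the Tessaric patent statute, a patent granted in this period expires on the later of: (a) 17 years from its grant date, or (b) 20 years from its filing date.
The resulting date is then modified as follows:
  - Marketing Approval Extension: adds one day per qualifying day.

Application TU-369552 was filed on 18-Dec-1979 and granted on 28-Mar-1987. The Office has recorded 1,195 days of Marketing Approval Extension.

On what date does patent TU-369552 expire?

(a) grant + 17 years → 28 March 2004.
(b) filing + 20 years → 18 December 1999.
Later of the two: 28 March 2004.
Marketing Approval Extension: +1195 days → 6 July 2007.

2007-07-06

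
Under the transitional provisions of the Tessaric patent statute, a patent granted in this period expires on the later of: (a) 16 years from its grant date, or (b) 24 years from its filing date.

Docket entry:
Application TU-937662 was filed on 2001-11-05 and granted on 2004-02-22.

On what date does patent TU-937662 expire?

(a) grant + 16 years → 22 February 2020.
(b) filing + 24 years → 5 November 2025.
Later of the two: 5 November 2025.

November 5, 2025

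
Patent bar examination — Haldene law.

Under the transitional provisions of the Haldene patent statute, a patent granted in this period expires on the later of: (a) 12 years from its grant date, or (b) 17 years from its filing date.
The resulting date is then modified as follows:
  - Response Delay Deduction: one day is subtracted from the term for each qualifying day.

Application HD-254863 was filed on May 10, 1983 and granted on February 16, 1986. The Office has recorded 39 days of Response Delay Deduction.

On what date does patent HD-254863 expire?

April 1, 2000

(a) grant + 12 years → 16 February 1998.
(b) filing + 17 years → 10 May 2000.
Later of the two: 10 May 2000.
Response Delay Deduction: −39 days → 1 April 2000.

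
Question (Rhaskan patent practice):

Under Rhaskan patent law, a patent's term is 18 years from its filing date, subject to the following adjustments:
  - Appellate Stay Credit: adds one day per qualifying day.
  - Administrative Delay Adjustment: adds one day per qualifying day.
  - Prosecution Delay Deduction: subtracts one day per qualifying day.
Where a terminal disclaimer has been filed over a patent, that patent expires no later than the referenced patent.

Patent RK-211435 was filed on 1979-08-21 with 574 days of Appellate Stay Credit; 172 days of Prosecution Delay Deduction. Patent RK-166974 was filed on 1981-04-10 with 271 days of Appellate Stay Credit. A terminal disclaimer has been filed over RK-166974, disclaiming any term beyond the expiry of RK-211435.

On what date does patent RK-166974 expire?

1998-09-27

Natural term of RK-166974:
  Base: filing + 18 years → 10 April 1999.
  Appellate Stay Credit: +271 days → 6 January 2000.
Expiry of referenced patent RK-211435:
  Base: filing + 18 years → 21 August 1997.
  Appellate Stay Credit: +574 days → 18 March 1999.
  Prosecution Delay Deduction: −172 days → 27 September 1998.
Terminal disclaimer: RK-166974 expires on the earlier of 6 January 2000 and 27 September 1998.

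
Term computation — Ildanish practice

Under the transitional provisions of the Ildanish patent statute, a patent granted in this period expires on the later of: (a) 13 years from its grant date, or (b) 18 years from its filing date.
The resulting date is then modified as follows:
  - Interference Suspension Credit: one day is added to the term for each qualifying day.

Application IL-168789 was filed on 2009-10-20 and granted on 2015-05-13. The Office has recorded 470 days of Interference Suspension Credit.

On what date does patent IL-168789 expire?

(a) grant + 13 years → 13 May 2028.
(b) filing + 18 years → 20 October 2027.
Later of the two: 13 May 2028.
Interference Suspension Credit: +470 days → 26 August 2029.

August 26, 2029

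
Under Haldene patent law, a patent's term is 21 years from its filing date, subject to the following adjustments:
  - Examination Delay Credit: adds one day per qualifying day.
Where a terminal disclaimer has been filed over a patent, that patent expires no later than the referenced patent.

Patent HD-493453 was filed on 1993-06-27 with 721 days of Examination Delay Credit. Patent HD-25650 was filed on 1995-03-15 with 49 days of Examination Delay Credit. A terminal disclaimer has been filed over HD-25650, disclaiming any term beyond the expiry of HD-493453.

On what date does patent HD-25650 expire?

2016-05-03

Natural term of HD-25650:
  Base: filing + 21 years → 15 March 2016.
  Examination Delay Credit: +49 days → 3 May 2016.
Expiry of referenced patent HD-493453:
  Base: filing + 21 years → 27 June 2014.
  Examination Delay Credit: +721 days → 17 June 2016.
Terminal disclaimer: HD-25650 expires on the earlier of 3 May 2016 and 17 June 2016.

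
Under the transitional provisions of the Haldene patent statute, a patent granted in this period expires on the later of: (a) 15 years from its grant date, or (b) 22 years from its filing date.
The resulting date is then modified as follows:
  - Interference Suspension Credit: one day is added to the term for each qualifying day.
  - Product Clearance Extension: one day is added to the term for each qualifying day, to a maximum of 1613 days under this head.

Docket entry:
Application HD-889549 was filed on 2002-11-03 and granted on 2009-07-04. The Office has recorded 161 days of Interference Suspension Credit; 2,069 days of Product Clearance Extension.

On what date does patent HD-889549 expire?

(a) grant + 15 years → 4 July 2024.
(b) filing + 22 years → 3 November 2024.
Later of the two: 3 November 2024.
Interference Suspension Credit: +161 days → 13 April 2025.
Product Clearance Extension: 2069 days claimed exceeds the 1613-day cap, so +1613 days → 12 September 2029.

2029-09-12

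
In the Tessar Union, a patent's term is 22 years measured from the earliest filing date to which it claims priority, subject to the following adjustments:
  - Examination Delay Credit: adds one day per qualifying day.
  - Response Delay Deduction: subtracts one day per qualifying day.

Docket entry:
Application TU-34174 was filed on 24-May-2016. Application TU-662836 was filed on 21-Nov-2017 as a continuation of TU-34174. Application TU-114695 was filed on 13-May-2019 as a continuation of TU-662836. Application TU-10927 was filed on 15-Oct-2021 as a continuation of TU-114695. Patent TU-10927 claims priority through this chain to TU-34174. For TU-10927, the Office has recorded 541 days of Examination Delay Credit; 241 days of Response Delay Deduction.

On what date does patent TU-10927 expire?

2039-03-20

Earliest priority filing: 24 May 2016.
Base term: 24 May 2016 + 22 years → 24 May 2038.
Examination Delay Credit: +541 days → 16 November 2039.
Response Delay Deduction: −241 days → 20 March 2039.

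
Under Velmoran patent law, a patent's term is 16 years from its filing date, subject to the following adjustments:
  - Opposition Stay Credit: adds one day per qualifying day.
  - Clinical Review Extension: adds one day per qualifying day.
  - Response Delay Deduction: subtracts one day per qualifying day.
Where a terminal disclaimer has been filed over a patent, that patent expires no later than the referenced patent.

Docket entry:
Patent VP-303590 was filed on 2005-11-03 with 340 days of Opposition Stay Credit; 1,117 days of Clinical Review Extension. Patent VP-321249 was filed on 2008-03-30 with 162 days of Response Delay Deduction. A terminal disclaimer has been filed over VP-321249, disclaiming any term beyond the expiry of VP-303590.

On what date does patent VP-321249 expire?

2023-10-20

Natural term of VP-321249:
  Base: filing + 16 years → 30 March 2024.
  Response Delay Deduction: −162 days → 20 October 2023.
Expiry of referenced patent VP-303590:
  Base: filing + 16 years → 3 November 2021.
  Opposition Stay Credit: +340 days → 9 October 2022.
  Clinical Review Extension: +1117 days → 30 October 2025.
Terminal disclaimer: VP-321249 expires on the earlier of 20 October 2023 and 30 October 2025.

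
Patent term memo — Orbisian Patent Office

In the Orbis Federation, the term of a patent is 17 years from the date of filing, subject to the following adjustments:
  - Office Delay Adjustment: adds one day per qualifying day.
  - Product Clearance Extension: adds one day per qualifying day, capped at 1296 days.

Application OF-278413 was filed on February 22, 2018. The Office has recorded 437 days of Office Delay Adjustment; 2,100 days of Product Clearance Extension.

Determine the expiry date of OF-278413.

November 21, 2039

Base term: filing date + 17 years → 22 February 2035.
Office Delay Adjustment: +437 days → 4 May 2036.
Product Clearance Extension: 2100 days claimed exceeds the 1296-day cap, so +1296 days → 21 November 2039.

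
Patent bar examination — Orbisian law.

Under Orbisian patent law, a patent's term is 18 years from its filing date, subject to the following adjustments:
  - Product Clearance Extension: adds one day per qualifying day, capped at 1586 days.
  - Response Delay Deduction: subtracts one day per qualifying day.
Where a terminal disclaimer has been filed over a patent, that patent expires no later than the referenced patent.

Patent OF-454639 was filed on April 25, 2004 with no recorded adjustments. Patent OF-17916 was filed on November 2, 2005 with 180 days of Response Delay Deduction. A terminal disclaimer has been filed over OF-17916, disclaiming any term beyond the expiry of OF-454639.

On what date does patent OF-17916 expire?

Natural term of OF-17916:
  Base: filing + 18 years → 2 November 2023.
  Response Delay Deduction: −180 days → 6 May 2023.
Expiry of referenced patent OF-454639:
  Base: filing + 18 years → 25 April 2022.
Terminal disclaimer: OF-17916 expires on the earlier of 6 May 2023 and 25 April 2022.

2022-04-25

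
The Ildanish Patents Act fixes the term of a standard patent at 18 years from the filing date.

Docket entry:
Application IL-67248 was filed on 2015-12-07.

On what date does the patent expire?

2033-12-07

Filing date + 18 years → 7 December 2033.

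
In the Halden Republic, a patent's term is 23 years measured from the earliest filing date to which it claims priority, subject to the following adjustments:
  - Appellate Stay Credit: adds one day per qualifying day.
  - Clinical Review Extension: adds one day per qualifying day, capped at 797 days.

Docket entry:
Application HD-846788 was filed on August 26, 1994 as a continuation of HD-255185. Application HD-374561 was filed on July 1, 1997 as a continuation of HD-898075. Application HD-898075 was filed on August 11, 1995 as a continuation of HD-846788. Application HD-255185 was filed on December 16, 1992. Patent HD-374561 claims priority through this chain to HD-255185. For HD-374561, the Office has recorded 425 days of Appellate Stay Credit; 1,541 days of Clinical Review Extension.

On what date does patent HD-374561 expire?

Earliest priority filing: 16 December 1992.
Base term: 16 December 1992 + 23 years → 16 December 2015.
Appellate Stay Credit: +425 days → 13 February 2017.
Clinical Review Extension: 1541 days claimed exceeds the 797-day cap, so +797 days → 21 April 2019.

2019-04-21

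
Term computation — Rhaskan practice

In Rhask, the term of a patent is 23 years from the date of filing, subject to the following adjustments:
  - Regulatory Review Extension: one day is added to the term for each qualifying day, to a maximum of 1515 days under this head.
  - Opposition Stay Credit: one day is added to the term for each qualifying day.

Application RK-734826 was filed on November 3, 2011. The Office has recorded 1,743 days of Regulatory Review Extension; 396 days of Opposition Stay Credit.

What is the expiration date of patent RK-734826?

Base term: filing date + 23 years → 3 November 2034.
Regulatory Review Extension: 1743 days claimed exceeds the 1515-day cap, so +1515 days → 27 December 2038.
Opposition Stay Credit: +396 days → 27 January 2040.

2040-01-27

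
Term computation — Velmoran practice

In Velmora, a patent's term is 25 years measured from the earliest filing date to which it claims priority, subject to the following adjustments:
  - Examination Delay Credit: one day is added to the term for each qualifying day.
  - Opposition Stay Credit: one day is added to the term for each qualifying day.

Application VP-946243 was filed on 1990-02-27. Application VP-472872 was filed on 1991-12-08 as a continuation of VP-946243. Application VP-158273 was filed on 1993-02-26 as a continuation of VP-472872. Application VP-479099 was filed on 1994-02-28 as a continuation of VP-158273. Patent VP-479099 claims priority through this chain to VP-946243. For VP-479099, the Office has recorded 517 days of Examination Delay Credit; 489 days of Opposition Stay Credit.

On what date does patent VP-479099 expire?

Earliest priority filing: 27 February 1990.
Base term: 27 February 1990 + 25 years → 27 February 2015.
Examination Delay Credit: +517 days → 28 July 2016.
Opposition Stay Credit: +489 days → 29 November 2017.

November 29, 2017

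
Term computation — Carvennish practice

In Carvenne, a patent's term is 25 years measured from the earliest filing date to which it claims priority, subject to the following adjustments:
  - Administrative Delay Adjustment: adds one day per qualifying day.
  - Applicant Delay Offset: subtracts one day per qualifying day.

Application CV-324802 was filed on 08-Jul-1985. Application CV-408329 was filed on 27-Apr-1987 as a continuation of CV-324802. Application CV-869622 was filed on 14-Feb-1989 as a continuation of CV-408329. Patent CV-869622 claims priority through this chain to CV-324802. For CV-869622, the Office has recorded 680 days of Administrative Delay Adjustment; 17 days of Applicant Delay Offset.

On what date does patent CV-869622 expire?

Earliest priority filing: 8 July 1985.
Base term: 8 July 1985 + 25 years → 8 July 2010.
Administrative Delay Adjustment: +680 days → 18 May 2012.
Applicant Delay Offset: −17 days → 1 May 2012.

2012-05-01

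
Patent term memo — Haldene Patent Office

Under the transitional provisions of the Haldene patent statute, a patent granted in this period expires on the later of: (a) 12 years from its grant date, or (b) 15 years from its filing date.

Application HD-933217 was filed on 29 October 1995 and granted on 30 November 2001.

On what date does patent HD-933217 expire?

2013-11-30

(a) grant + 12 years → 30 November 2013.
(b) filing + 15 years → 29 October 2010.
Later of the two: 30 November 2013.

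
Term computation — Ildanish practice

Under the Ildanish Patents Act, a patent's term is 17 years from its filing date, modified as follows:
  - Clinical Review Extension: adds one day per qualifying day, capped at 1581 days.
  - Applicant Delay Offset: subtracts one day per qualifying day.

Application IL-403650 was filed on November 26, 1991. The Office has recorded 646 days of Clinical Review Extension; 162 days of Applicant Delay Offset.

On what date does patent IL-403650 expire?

Base term: filing date + 17 years → 26 November 2008.
Clinical Review Extension: 646 days (within the 1581-day cap) → +646 days → 3 September 2010.
Applicant Delay Offset: −162 days → 25 March 2010.

2010-03-25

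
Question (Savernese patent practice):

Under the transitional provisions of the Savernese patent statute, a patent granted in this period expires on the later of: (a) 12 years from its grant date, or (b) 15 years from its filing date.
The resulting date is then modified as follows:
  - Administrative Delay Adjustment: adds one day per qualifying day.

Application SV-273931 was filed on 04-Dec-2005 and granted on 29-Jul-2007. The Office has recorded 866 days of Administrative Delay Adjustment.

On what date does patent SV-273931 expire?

April 19, 2023

(a) grant + 12 years → 29 July 2019.
(b) filing + 15 years → 4 December 2020.
Later of the two: 4 December 2020.
Administrative Delay Adjustment: +866 days → 19 April 2023.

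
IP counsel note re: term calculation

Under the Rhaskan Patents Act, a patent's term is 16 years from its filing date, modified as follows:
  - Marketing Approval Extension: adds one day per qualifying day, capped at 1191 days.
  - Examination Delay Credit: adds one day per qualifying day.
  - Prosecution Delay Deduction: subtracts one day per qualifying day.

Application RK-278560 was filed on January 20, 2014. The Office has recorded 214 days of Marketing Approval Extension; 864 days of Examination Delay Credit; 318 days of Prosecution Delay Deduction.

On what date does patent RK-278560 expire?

2032-02-19

Base term: filing date + 16 years → 20 January 2030.
Marketing Approval Extension: 214 days (within the 1191-day cap) → +214 days → 22 August 2030.
Examination Delay Credit: +864 days → 2 January 2033.
Prosecution Delay Deduction: −318 days → 19 February 2032.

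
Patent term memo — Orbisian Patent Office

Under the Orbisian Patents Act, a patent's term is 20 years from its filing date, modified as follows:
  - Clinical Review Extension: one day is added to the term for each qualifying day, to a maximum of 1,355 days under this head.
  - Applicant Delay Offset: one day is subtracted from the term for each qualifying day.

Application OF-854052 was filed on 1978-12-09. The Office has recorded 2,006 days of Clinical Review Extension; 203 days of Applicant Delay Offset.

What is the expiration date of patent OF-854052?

2002-02-03

Base term: filing date + 20 years → 9 December 1998.
Clinical Review Extension: 2006 days claimed exceeds the 1355-day cap, so +1355 days → 25 August 2002.
Applicant Delay Offset: −203 days → 3 February 2002.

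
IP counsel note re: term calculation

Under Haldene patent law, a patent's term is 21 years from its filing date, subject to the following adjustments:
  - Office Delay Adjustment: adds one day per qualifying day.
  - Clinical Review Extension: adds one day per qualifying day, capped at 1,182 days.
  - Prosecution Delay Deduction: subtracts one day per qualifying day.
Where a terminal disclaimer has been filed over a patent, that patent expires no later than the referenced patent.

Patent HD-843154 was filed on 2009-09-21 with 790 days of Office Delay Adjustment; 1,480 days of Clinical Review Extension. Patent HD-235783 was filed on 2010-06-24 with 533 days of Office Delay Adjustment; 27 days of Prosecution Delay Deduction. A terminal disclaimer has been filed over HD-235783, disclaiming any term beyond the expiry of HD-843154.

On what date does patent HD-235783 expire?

Natural term of HD-235783:
  Base: filing + 21 years → 24 June 2031.
  Office Delay Adjustment: +533 days → 8 December 2032.
  Prosecution Delay Deduction: −27 days → 11 November 2032.
Expiry of referenced patent HD-843154:
  Base: filing + 21 years → 21 September 2030.
  Office Delay Adjustment: +790 days → 19 November 2032.
  Clinical Review Extension: 1480 days claimed exceeds the 1182-day cap, so +1182 days → 14 February 2036.
Terminal disclaimer: HD-235783 expires on the earlier of 11 November 2032 and 14 February 2036.

2032-11-11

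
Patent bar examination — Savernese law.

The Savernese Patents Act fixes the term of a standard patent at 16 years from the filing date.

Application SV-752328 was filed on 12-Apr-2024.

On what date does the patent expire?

Filing date + 16 years → 12 April 2040.

April 12, 2040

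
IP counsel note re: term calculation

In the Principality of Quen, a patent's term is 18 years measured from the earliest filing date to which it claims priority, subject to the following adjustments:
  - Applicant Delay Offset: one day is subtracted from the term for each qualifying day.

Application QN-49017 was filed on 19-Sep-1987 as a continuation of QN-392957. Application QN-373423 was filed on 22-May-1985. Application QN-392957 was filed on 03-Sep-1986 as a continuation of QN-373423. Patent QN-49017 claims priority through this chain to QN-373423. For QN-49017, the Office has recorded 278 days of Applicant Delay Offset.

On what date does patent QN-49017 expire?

2002-08-17

Earliest priority filing: 22 May 1985.
Base term: 22 May 1985 + 18 years → 22 May 2003.
Applicant Delay Offset: −278 days → 17 August 2002.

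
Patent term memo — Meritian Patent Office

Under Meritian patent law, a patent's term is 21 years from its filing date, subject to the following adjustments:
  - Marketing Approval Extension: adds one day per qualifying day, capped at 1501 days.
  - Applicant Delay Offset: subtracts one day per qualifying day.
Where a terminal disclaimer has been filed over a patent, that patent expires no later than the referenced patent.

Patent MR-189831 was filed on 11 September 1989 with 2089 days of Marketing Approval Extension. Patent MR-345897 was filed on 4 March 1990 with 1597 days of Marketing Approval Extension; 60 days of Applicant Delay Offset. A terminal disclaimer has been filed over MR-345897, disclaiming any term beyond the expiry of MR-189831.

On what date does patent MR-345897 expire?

Natural term of MR-345897:
  Base: filing + 21 years → 4 March 2011.
  Marketing Approval Extension: 1597 days claimed exceeds the 1501-day cap, so +1501 days → 13 April 2015.
  Applicant Delay Offset: −60 days → 12 February 2015.
Expiry of referenced patent MR-189831:
  Base: filing + 21 years → 11 September 2010.
  Marketing Approval Extension: 2089 days claimed exceeds the 1501-day cap, so +1501 days → 21 October 2014.
Terminal disclaimer: MR-345897 expires on the earlier of 12 February 2015 and 21 October 2014.

October 21, 2014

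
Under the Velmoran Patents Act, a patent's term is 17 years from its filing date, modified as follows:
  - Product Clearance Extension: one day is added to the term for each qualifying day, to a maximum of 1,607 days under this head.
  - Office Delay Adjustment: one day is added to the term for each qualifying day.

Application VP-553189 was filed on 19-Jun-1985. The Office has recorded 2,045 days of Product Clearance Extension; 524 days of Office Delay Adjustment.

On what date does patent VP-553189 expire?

Base term: filing date + 17 years → 19 June 2002.
Product Clearance Extension: 2045 days claimed exceeds the 1607-day cap, so +1607 days → 12 November 2006.
Office Delay Adjustment: +524 days → 19 April 2008.

2008-04-19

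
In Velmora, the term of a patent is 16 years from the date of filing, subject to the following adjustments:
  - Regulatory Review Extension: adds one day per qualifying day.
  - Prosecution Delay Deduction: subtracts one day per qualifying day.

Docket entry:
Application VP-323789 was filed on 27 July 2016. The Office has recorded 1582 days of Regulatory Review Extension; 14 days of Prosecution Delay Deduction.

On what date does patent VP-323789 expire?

November 11, 2036

Base term: filing date + 16 years → 27 July 2032.
Regulatory Review Extension: +1582 days → 25 November 2036.
Prosecution Delay Deduction: −14 days → 11 November 2036.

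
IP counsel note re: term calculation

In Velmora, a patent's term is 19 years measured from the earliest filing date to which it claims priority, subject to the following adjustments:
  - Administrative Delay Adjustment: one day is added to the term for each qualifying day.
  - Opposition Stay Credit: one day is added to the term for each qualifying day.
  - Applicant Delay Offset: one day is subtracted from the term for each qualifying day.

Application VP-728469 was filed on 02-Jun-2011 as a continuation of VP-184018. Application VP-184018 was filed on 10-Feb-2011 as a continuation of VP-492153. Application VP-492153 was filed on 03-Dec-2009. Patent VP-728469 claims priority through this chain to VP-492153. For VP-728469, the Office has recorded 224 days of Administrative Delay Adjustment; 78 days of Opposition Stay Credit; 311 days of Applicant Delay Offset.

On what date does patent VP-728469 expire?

Earliest priority filing: 3 December 2009.
Base term: 3 December 2009 + 19 years → 3 December 2028.
Administrative Delay Adjustment: +224 days → 15 July 2029.
Opposition Stay Credit: +78 days → 1 October 2029.
Applicant Delay Offset: −311 days → 24 November 2028.

November 24, 2028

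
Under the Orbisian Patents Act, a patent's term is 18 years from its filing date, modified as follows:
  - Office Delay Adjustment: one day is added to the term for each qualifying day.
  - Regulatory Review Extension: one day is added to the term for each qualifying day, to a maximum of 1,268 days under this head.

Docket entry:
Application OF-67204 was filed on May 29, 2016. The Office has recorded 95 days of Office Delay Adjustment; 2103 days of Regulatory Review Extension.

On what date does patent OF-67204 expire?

Base term: filing date + 18 years → 29 May 2034.
Office Delay Adjustment: +95 days → 1 September 2034.
Regulatory Review Extension: 2103 days claimed exceeds the 1268-day cap, so +1268 days → 20 February 2038.

February 20, 2038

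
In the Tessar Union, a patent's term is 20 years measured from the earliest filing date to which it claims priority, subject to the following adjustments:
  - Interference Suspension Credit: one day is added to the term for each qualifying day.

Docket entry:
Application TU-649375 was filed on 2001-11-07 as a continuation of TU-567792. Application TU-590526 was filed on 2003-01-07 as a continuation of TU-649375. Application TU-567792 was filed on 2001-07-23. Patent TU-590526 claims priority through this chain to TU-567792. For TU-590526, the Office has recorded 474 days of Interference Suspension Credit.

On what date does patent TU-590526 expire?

2022-11-09

Earliest priority filing: 23 July 2001.
Base term: 23 July 2001 + 20 years → 23 July 2021.
Interference Suspension Credit: +474 days → 9 November 2022.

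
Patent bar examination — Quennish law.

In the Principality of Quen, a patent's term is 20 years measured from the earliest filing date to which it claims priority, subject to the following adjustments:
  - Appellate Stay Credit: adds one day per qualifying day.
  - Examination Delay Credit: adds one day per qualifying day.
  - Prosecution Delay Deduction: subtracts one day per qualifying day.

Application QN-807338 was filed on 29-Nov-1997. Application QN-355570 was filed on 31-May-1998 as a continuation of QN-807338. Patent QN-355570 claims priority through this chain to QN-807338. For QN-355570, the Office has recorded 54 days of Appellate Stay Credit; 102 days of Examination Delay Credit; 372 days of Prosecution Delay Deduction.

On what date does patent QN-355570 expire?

April 27, 2017

Earliest priority filing: 29 November 1997.
Base term: 29 November 1997 + 20 years → 29 November 2017.
Appellate Stay Credit: +54 days → 22 January 2018.
Examination Delay Credit: +102 days → 4 May 2018.
Prosecution Delay Deduction: −372 days → 27 April 2017.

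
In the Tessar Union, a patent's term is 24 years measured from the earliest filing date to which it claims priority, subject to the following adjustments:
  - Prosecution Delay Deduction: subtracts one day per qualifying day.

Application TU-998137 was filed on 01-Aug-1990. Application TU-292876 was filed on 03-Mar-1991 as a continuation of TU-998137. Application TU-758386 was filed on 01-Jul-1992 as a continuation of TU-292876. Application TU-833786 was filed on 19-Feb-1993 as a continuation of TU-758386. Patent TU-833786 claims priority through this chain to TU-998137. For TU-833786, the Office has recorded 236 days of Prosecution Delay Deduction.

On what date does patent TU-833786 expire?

Earliest priority filing: 1 August 1990.
Base term: 1 August 1990 + 24 years → 1 August 2014.
Prosecution Delay Deduction: −236 days → 8 December 2013.

December 8, 2013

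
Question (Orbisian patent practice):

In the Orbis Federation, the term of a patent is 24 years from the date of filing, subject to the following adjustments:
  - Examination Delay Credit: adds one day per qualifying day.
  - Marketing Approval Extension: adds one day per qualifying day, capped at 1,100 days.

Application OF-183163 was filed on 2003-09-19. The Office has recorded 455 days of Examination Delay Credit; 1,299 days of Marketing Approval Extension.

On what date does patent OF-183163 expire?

December 22, 2031

Base term: filing date + 24 years → 19 September 2027.
Examination Delay Credit: +455 days → 17 December 2028.
Marketing Approval Extension: 1299 days claimed exceeds the 1100-day cap, so +1100 days → 22 December 2031.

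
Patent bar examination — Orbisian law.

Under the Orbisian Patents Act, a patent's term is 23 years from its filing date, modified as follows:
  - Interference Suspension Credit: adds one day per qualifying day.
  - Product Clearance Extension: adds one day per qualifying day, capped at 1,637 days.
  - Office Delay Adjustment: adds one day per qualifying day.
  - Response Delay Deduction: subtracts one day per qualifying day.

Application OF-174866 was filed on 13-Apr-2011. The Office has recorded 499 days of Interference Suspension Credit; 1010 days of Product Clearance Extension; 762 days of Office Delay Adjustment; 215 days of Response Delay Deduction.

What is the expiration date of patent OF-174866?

Base term: filing date + 23 years → 13 April 2034.
Interference Suspension Credit: +499 days → 25 August 2035.
Product Clearance Extension: 1010 days (within the 1637-day cap) → +1010 days → 31 May 2038.
Office Delay Adjustment: +762 days → 1 July 2040.
Response Delay Deduction: −215 days → 29 November 2039.

2039-11-29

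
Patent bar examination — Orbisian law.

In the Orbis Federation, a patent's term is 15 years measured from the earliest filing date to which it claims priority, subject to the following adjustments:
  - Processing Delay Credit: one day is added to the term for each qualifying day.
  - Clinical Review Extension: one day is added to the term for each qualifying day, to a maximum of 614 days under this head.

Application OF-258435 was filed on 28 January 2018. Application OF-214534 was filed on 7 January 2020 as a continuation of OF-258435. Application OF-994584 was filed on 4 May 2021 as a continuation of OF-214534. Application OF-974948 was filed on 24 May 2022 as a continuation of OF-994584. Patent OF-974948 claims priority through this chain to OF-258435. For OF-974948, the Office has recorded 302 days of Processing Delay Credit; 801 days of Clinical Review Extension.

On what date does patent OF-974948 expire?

August 2, 2035

Earliest priority filing: 28 January 2018.
Base term: 28 January 2018 + 15 years → 28 January 2033.
Processing Delay Credit: +302 days → 26 November 2033.
Clinical Review Extension: 801 days claimed exceeds the 614-day cap, so +614 days → 2 August 2035.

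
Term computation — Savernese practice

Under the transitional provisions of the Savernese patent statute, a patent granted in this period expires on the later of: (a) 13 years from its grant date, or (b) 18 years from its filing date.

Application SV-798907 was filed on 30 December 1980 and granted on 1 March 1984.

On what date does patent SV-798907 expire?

December 30, 1998

(a) grant + 13 years → 1 March 1997.
(b) filing + 18 years → 30 December 1998.
Later of the two: 30 December 1998.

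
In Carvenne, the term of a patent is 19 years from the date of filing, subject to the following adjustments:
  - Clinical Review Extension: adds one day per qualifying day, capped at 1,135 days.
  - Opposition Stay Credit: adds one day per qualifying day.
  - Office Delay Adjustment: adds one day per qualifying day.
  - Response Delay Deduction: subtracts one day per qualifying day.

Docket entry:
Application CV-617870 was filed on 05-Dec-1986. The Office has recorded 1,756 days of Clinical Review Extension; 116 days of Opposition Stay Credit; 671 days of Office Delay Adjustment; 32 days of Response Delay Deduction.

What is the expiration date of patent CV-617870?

Base term: filing date + 19 years → 5 December 2005.
Clinical Review Extension: 1756 days claimed exceeds the 1135-day cap, so +1135 days → 13 January 2009.
Opposition Stay Credit: +116 days → 9 May 2009.
Office Delay Adjustment: +671 days → 11 March 2011.
Response Delay Deduction: −32 days → 7 February 2011.

2011-02-07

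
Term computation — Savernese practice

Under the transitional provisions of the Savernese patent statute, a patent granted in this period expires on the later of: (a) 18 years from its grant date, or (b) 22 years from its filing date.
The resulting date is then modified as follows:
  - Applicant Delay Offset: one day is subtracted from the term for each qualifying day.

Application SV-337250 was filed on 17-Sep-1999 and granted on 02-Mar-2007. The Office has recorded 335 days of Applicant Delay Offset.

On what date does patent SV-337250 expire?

2024-04-01

(a) grant + 18 years → 2 March 2025.
(b) filing + 22 years → 17 September 2021.
Later of the two: 2 March 2025.
Applicant Delay Offset: −335 days → 1 April 2024.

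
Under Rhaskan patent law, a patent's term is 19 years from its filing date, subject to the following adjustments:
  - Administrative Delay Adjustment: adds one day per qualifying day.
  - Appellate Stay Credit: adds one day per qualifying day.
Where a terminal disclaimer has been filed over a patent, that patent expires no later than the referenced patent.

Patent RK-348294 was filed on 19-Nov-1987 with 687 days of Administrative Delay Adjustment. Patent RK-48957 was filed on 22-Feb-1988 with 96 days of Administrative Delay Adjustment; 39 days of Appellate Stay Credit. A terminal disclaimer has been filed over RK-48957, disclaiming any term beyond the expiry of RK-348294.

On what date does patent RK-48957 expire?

2007-07-07

Natural term of RK-48957:
  Base: filing + 19 years → 22 February 2007.
  Administrative Delay Adjustment: +96 days → 29 May 2007.
  Appellate Stay Credit: +39 days → 7 July 2007.
Expiry of referenced patent RK-348294:
  Base: filing + 19 years → 19 November 2006.
  Administrative Delay Adjustment: +687 days → 6 October 2008.
Terminal disclaimer: RK-48957 expires on the earlier of 7 July 2007 and 6 October 2008.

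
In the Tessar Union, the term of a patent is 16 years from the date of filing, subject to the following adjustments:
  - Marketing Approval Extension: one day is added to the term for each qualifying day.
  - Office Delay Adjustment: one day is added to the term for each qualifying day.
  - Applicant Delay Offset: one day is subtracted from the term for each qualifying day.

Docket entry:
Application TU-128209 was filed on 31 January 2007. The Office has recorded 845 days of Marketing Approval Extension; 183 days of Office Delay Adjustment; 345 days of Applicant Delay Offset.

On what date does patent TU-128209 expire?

2024-12-14

Base term: filing date + 16 years → 31 January 2023.
Marketing Approval Extension: +845 days → 25 May 2025.
Office Delay Adjustment: +183 days → 24 November 2025.
Applicant Delay Offset: −345 days → 14 December 2024.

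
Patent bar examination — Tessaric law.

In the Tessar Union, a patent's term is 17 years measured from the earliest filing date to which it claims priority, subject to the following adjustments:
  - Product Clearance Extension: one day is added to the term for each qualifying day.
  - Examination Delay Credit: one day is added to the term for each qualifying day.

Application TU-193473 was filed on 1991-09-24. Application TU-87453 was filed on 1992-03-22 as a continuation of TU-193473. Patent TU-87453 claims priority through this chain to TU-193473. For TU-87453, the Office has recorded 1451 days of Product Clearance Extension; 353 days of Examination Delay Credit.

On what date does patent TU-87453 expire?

2013-09-02

Earliest priority filing: 24 September 1991.
Base term: 24 September 1991 + 17 years → 24 September 2008.
Product Clearance Extension: +1451 days → 14 September 2012.
Examination Delay Credit: +353 days → 2 September 2013.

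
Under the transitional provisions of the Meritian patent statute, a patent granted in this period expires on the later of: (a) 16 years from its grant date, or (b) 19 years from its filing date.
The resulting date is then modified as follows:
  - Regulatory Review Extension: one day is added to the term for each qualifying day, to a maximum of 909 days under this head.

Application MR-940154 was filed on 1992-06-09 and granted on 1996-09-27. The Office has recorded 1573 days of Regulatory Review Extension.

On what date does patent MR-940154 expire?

(a) grant + 16 years → 27 September 2012.
(b) filing + 19 years → 9 June 2011.
Later of the two: 27 September 2012.
Regulatory Review Extension: 1573 days claimed exceeds the 909-day cap, so +909 days → 25 March 2015.

2015-03-25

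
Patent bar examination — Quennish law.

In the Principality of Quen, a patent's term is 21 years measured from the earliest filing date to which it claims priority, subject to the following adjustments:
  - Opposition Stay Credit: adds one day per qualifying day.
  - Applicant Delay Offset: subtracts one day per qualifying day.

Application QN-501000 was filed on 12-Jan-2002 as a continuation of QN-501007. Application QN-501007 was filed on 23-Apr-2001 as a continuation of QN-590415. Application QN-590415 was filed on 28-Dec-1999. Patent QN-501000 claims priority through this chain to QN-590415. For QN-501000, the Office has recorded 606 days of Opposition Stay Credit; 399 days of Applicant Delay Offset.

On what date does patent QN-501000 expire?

2021-07-23

Earliest priority filing: 28 December 1999.
Base term: 28 December 1999 + 21 years → 28 December 2020.
Opposition Stay Credit: +606 days → 26 August 2022.
Applicant Delay Offset: −399 days → 23 July 2021.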